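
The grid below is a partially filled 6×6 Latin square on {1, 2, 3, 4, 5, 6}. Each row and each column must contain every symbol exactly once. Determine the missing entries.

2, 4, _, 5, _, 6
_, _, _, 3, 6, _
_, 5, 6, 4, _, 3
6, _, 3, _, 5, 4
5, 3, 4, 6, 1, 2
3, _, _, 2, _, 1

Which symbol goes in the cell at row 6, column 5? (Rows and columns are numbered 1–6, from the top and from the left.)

Cell (r1,c3): row 1 has {2,4,5,6}; column 3 has {3,4,6} → 1.
Cell (r1,c5): row 1 has {1,2,4,5,6}; column 5 has {1,5,6} → 3.
Cell (r2,c6): row 2 has {3,6}; column 6 has {1,2,3,4,6} → 5.
Cell (r3,c1): row 3 has {3,4,5,6}; column 1 has {2,3,5,6} → 1.
Cell (r3,c5): row 3 has {1,3,4,5,6}; column 5 has {1,3,5,6} → 2.
Cell (r4,c4): row 4 has {3,4,5,6}; column 4 has {2,3,4,5,6} → 1.
Cell (r6,c2): row 6 has {1,2,3}; column 2 has {3,4,5} → 6.
Cell (r6,c3): row 6 has {1,2,3,6}; column 3 has {1,3,4,6} → 5.
Cell (r6,c5): row 6 has {1,2,3,5,6}; column 5 has {1,2,3,5,6} → 4.

4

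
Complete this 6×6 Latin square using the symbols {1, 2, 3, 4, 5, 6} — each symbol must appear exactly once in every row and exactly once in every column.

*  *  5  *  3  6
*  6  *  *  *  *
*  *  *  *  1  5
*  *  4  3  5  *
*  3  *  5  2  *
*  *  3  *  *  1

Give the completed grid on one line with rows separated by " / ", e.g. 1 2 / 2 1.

4 2 5 1 3 6 / 5 6 1 2 4 3 / 3 4 2 6 1 5 / 6 1 4 3 5 2 / 1 3 6 5 2 4 / 2 5 3 4 6 1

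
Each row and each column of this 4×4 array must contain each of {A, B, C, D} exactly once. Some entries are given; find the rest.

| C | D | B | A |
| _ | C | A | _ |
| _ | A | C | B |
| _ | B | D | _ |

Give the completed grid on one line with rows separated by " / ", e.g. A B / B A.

Cell (r2,c4): row 2 has {A,C}; column 4 has {A,B} → D.
Cell (r3,c1): row 3 has {A,B,C}; column 1 has {C} → D.
Cell (r4,c1): row 4 has {B,D}; column 1 has {C,D} → A.
Cell (r4,c4): row 4 has {A,B,D}; column 4 has {A,B,D} → C.
Cell (r2,c1): row 2 has {A,C,D}; column 1 has {A,C,D} → B.

C D B A / B C A D / D A C B / A B D C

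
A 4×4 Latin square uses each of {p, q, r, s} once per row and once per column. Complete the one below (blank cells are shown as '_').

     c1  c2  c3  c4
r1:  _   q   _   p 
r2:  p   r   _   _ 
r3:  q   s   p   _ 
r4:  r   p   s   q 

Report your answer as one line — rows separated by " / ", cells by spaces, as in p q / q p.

s q r p / p r q s / q s p r / r p s q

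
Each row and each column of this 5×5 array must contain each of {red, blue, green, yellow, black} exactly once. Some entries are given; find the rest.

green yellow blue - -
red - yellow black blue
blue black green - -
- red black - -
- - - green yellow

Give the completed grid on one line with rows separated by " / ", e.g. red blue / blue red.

green yellow blue red black / red green yellow black blue / blue black green yellow red / yellow red black blue green / black blue red green yellow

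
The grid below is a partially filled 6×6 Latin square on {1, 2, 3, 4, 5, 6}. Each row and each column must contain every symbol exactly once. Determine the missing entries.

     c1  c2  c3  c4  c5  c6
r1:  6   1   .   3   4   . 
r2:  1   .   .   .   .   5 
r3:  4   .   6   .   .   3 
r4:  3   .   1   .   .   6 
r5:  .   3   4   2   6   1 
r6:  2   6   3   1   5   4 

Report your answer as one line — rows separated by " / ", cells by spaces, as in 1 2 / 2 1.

6 1 5 3 4 2 / 1 4 2 6 3 5 / 4 2 6 5 1 3 / 3 5 1 4 2 6 / 5 3 4 2 6 1 / 2 6 3 1 5 4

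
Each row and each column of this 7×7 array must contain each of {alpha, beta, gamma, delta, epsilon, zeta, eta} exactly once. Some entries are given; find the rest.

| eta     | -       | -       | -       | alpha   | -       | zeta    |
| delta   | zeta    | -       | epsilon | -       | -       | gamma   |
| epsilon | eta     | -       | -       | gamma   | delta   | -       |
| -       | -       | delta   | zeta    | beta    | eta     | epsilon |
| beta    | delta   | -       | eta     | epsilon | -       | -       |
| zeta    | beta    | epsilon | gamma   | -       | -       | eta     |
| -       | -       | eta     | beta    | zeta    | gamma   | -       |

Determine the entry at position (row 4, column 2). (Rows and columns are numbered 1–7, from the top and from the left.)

alpha

row 1 has {alpha,zeta,eta}; column 4 has {beta,gamma,epsilon,zeta,eta} — only delta is left for (r1,c4).
row 2 has {gamma,delta,epsilon,zeta}; column 5 has {alpha,beta,gamma,epsilon,zeta} — only eta is left for (r2,c5).
row 3 has {gamma,delta,epsilon,eta}; column 4 has {beta,gamma,delta,epsilon,zeta,eta} — only alpha is left for (r3,c4).
row 3 has {alpha,gamma,delta,epsilon,eta}; column 7 has {gamma,epsilon,zeta,eta} — only beta is left for (r3,c7).
row 5 has {beta,delta,epsilon,eta}; column 7 has {beta,gamma,epsilon,zeta,eta} — only alpha is left for (r5,c7).
row 6 has {beta,gamma,epsilon,zeta,eta}; column 5 has {alpha,beta,gamma,epsilon,zeta,eta} — only delta is left for (r6,c5).
row 6 has {beta,gamma,delta,epsilon,zeta,eta}; column 6 has {gamma,delta,eta} — only alpha is left for (r6,c6).
row 7 has {beta,gamma,zeta,eta}; column 1 has {beta,delta,epsilon,zeta,eta} — only alpha is left for (r7,c1).
row 7 has {alpha,beta,gamma,zeta,eta}; column 2 has {beta,delta,zeta,eta} — only epsilon is left for (r7,c2).
row 7 has {alpha,beta,gamma,epsilon,zeta,eta}; column 7 has {alpha,beta,gamma,epsilon,zeta,eta} — only delta is left for (r7,c7).
row 1 has {alpha,delta,zeta,eta}; column 2 has {beta,delta,epsilon,zeta,eta} — only gamma is left for (r1,c2).
row 1 has {alpha,gamma,delta,zeta,eta}; column 3 has {delta,epsilon,eta} — only beta is left for (r1,c3).
row 1 has {alpha,beta,gamma,delta,zeta,eta}; column 6 has {alpha,gamma,delta,eta} — only epsilon is left for (r1,c6).
row 2 has {gamma,delta,epsilon,zeta,eta}; column 3 has {beta,delta,epsilon,eta} — only alpha is left for (r2,c3).
row 2 has {alpha,gamma,delta,epsilon,zeta,eta}; column 6 has {alpha,gamma,delta,epsilon,eta} — only beta is left for (r2,c6).
row 3 has {alpha,beta,gamma,delta,epsilon,eta}; column 3 has {alpha,beta,delta,epsilon,eta} — only zeta is left for (r3,c3).
row 4 has {beta,delta,epsilon,zeta,eta}; column 1 has {alpha,beta,delta,epsilon,zeta,eta} — only gamma is left for (r4,c1).
row 4 has {beta,gamma,delta,epsilon,zeta,eta}; column 2 has {beta,gamma,delta,epsilon,zeta,eta} — only alpha is left for (r4,c2).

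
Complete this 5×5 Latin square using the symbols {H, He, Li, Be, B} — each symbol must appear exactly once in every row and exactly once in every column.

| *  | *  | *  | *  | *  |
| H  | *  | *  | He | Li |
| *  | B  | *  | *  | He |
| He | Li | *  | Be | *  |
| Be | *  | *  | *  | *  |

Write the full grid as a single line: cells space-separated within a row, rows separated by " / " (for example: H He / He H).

B H He Li Be / H Be B He Li / Li B Be H He / He Li H Be B / Be He Li B H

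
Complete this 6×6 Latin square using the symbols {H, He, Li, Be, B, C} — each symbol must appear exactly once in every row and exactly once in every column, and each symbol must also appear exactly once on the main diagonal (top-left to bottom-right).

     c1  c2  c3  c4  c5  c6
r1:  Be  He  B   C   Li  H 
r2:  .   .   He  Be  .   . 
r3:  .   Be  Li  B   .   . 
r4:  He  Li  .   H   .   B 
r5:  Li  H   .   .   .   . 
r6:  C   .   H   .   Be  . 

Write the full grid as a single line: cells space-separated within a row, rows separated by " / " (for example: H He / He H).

Be He B C Li H / B C He Be H Li / H Be Li B He C / He Li Be H C B / Li H C He B Be / C B H Li Be He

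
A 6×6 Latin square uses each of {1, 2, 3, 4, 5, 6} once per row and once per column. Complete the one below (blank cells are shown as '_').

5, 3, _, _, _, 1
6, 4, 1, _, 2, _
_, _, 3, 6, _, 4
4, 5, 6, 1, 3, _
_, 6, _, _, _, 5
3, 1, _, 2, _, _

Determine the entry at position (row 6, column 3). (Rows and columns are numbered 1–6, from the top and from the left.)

5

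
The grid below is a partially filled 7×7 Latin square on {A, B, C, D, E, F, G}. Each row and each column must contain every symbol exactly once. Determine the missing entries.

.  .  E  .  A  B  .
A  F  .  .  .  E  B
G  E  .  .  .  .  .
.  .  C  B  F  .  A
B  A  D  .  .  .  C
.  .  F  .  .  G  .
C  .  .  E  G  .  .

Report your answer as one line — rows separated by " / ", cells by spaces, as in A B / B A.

F C E D A B G / A F G C D E B / G E A F B C D / E G C B F D A / B A D G E F C / D B F A C G E / C D B E G A F

(r2,c3) = G
(r4,c6) = D
(r5,c5) = E
(r5,c6) = F
(r7,c6) = A
(r3,c6) = C
(r4,c1) = E
(r4,c2) = G
(r5,c4) = G
(r6,c1) = D
(r6,c7) = E
(r7,c3) = B
(r1,c1) = F
(r3,c3) = A
(r7,c2) = D
(r7,c7) = F
(r1,c2) = C
(r1,c4) = D
(r1,c7) = G
(r2,c4) = C
(r2,c5) = D
(r3,c4) = F
(r3,c5) = B
(r3,c7) = D
(r6,c2) = B
(r6,c4) = A
(r6,c5) = C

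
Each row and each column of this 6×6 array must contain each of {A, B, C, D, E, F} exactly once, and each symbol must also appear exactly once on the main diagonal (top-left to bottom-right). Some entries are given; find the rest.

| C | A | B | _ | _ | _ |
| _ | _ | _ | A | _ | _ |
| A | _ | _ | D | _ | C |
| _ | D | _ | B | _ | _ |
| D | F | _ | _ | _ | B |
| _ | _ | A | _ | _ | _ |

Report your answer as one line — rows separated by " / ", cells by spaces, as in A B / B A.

C A B F D E / B E D A C F / A B F D E C / E D C B F A / D F E C A B / F C A E B D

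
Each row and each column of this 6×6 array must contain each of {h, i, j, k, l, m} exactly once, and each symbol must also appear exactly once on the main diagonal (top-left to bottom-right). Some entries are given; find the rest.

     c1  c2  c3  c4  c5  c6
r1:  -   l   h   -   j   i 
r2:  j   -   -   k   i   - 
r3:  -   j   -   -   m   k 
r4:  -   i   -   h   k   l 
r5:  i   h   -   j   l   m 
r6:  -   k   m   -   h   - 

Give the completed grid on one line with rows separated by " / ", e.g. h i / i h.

(r1,c4) = m
(r2,c2) = m
(r2,c3) = l
(r2,c6) = h
(r3,c3) = i
(r3,c4) = l
(r4,c1) = m
(r4,c3) = j
(r5,c3) = k
(r6,c1) = l
(r6,c4) = i
(r6,c6) = j
(r1,c1) = k
(r3,c1) = h

k l h m j i / j m l k i h / h j i l m k / m i j h k l / i h k j l m / l k m i h j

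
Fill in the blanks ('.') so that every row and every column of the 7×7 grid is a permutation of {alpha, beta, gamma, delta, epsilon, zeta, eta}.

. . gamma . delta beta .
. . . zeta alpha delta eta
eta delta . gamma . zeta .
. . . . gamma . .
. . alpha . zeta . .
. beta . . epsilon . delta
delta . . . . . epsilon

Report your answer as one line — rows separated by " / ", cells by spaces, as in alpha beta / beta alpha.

epsilon alpha gamma eta delta beta zeta / gamma epsilon beta zeta alpha delta eta / eta delta epsilon gamma beta zeta alpha / alpha zeta delta epsilon gamma eta beta / beta eta alpha delta zeta epsilon gamma / zeta beta eta alpha epsilon gamma delta / delta gamma zeta beta eta alpha epsilon

row 3 has {gamma,delta,zeta,eta}; column 5 has {alpha,gamma,delta,epsilon,zeta} — only beta is left for (r3,c5).
row 3 has {beta,gamma,delta,zeta,eta}; column 7 has {delta,epsilon,eta} — only alpha is left for (r3,c7).
row 7 has {delta,epsilon}; column 5 has {alpha,beta,gamma,delta,epsilon,zeta} — only eta is left for (r7,c5).
row 1 has {beta,gamma,delta}; column 7 has {alpha,delta,epsilon,eta} — only zeta is left for (r1,c7).
row 3 has {alpha,beta,gamma,delta,zeta,eta}; column 3 has {alpha,gamma} — only epsilon is left for (r3,c3).
row 4 has {gamma}; column 7 has {alpha,delta,epsilon,zeta,eta} — only beta is left for (r4,c7).
row 5 has {alpha,zeta}; column 7 has {alpha,beta,delta,epsilon,zeta,eta} — only gamma is left for (r5,c7).
row 2 has {alpha,delta,zeta,eta}; column 3 has {alpha,gamma,epsilon} — only beta is left for (r2,c3).
row 7 has {delta,epsilon,eta}; column 3 has {alpha,beta,gamma,epsilon} — only zeta is left for (r7,c3).
row 6 has {beta,delta,epsilon}; column 3 has {alpha,beta,gamma,epsilon,zeta} — only eta is left for (r6,c3).
row 6 has {beta,delta,epsilon,eta}; column 4 has {gamma,zeta} — only alpha is left for (r6,c4).
row 6 has {alpha,beta,delta,epsilon,eta}; column 6 has {beta,delta,zeta} — only gamma is left for (r6,c6).
row 7 has {delta,epsilon,zeta,eta}; column 4 has {alpha,gamma,zeta} — only beta is left for (r7,c4).
row 7 has {beta,delta,epsilon,zeta,eta}; column 6 has {beta,gamma,delta,zeta} — only alpha is left for (r7,c6).
row 4 has {beta,gamma}; column 3 has {alpha,beta,gamma,epsilon,zeta,eta} — only delta is left for (r4,c3).
row 6 has {alpha,beta,gamma,delta,epsilon,eta}; column 1 has {delta,eta} — only zeta is left for (r6,c1).
row 7 has {alpha,beta,delta,epsilon,zeta,eta}; column 2 has {beta,delta} — only gamma is left for (r7,c2).
row 2 has {alpha,beta,delta,zeta,eta}; column 2 has {beta,gamma,delta} — only epsilon is left for (r2,c2).
row 5 has {alpha,gamma,zeta}; column 2 has {beta,gamma,delta,epsilon} — only eta is left for (r5,c2).
row 5 has {alpha,gamma,zeta,eta}; column 6 has {alpha,beta,gamma,delta,zeta} — only epsilon is left for (r5,c6).
row 1 has {beta,gamma,delta,zeta}; column 2 has {beta,gamma,delta,epsilon,eta} — only alpha is left for (r1,c2).
row 2 has {alpha,beta,delta,epsilon,zeta,eta}; column 1 has {delta,zeta,eta} — only gamma is left for (r2,c1).
row 4 has {beta,gamma,delta}; column 2 has {alpha,beta,gamma,delta,epsilon,eta} — only zeta is left for (r4,c2).
row 4 has {beta,gamma,delta,zeta}; column 6 has {alpha,beta,gamma,delta,epsilon,zeta} — only eta is left for (r4,c6).
row 5 has {alpha,gamma,epsilon,zeta,eta}; column 1 has {gamma,delta,zeta,eta} — only beta is left for (r5,c1).
row 5 has {alpha,beta,gamma,epsilon,zeta,eta}; column 4 has {alpha,beta,gamma,zeta} — only delta is left for (r5,c4).
row 1 has {alpha,beta,gamma,delta,zeta}; column 1 has {beta,gamma,delta,zeta,eta} — only epsilon is left for (r1,c1).
row 1 has {alpha,beta,gamma,delta,epsilon,zeta}; column 4 has {alpha,beta,gamma,delta,zeta} — only eta is left for (r1,c4).
row 4 has {beta,gamma,delta,zeta,eta}; column 1 has {beta,gamma,delta,epsilon,zeta,eta} — only alpha is left for (r4,c1).
row 4 has {alpha,beta,gamma,delta,zeta,eta}; column 4 has {alpha,beta,gamma,delta,zeta,eta} — only epsilon is left for (r4,c4).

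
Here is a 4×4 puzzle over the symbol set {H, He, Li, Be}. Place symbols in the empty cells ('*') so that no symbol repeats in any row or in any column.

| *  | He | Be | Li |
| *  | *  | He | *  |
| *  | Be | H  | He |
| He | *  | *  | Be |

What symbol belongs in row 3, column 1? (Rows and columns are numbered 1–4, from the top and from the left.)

Li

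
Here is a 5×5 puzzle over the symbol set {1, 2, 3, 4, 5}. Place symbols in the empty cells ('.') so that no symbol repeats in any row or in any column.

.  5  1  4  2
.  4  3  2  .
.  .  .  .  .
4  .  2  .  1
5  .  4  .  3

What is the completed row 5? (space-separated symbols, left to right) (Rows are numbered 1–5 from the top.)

5 2 4 1 3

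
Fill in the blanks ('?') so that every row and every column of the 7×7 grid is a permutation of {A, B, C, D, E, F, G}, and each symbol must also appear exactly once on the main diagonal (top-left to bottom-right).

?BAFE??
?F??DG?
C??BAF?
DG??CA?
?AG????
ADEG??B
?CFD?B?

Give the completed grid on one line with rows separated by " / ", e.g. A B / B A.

G B A F E D C / B F C A D G E / C E D B A F G / D G B E C A F / F A G C B E D / A D E G F C B / E C F D G B A

Cell (r1,c1): row 1 has {A,B,E,F}; column 1 has {A,C,D}; the diagonal has {F} → G.
Cell (r3,c2): row 3 has {A,B,C,F}; column 2 has {A,B,C,D,F,G} → E.
Cell (r3,c3): row 3 has {A,B,C,E,F}; column 3 has {A,E,F,G}; the diagonal has {F,G} → D.
Cell (r3,c7): row 3 has {A,B,C,D,E,F}; column 7 has {B} → G.
Cell (r4,c3): row 4 has {A,C,D,G}; column 3 has {A,D,E,F,G} → B.
Cell (r4,c4): row 4 has {A,B,C,D,G}; column 4 has {B,D,F,G}; the diagonal has {D,F,G} → E.
Cell (r4,c7): row 4 has {A,B,C,D,E,G}; column 7 has {B,G} → F.
Cell (r5,c4): row 5 has {A,G}; column 4 has {B,D,E,F,G} → C.
Cell (r5,c5): row 5 has {A,C,G}; column 5 has {A,C,D,E}; the diagonal has {D,E,F,G} → B.
Cell (r6,c5): row 6 has {A,B,D,E,G}; column 5 has {A,B,C,D,E} → F.
Cell (r6,c6): row 6 has {A,B,D,E,F,G}; column 6 has {A,B,F,G}; the diagonal has {B,D,E,F,G} → C.
Cell (r7,c1): row 7 has {B,C,D,F}; column 1 has {A,C,D,G} → E.
Cell (r7,c5): row 7 has {B,C,D,E,F}; column 5 has {A,B,C,D,E,F} → G.
Cell (r7,c7): row 7 has {B,C,D,E,F,G}; column 7 has {B,F,G}; the diagonal has {B,C,D,E,F,G} → A.
Cell (r1,c6): row 1 has {A,B,E,F,G}; column 6 has {A,B,C,F,G} → D.
Cell (r1,c7): row 1 has {A,B,D,E,F,G}; column 7 has {A,B,F,G} → C.
Cell (r2,c1): row 2 has {D,F,G}; column 1 has {A,C,D,E,G} → B.
Cell (r2,c3): row 2 has {B,D,F,G}; column 3 has {A,B,D,E,F,G} → C.
Cell (r2,c4): row 2 has {B,C,D,F,G}; column 4 has {B,C,D,E,F,G} → A.
Cell (r2,c7): row 2 has {A,B,C,D,F,G}; column 7 has {A,B,C,F,G} → E.
Cell (r5,c1): row 5 has {A,B,C,G}; column 1 has {A,B,C,D,E,G} → F.
Cell (r5,c6): row 5 has {A,B,C,F,G}; column 6 has {A,B,C,D,F,G} → E.
Cell (r5,c7): row 5 has {A,B,C,E,F,G}; column 7 has {A,B,C,E,F,G} → D.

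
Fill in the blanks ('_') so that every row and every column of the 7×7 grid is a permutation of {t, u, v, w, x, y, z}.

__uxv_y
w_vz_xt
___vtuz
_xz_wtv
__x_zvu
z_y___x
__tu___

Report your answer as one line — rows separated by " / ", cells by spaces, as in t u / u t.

(r1,c1): row 1 has {u,v,x,y}; column 1 has {w,z}, so it must be t.
(r3,c3): row 3 has {t,u,v,z}; column 3 has {t,u,v,x,y,z}, so it must be w.
(r4,c4): row 4 has {t,v,w,x,z}; column 4 has {u,v,x,z}, so it must be y.
(r5,c1): row 5 has {u,v,x,z}; column 1 has {t,w,z}, so it must be y.
(r6,c5): row 6 has {x,y,z}; column 5 has {t,v,w,z}, so it must be u.
(r6,c6): row 6 has {u,x,y,z}; column 6 has {t,u,v,x}, so it must be w.
(r7,c7): row 7 has {t,u}; column 7 has {t,u,v,x,y,z}, so it must be w.
(r1,c6): row 1 has {t,u,v,x,y}; column 6 has {t,u,v,w,x}, so it must be z.
(r2,c5): row 2 has {t,v,w,x,z}; column 5 has {t,u,v,w,z}, so it must be y.
(r3,c1): row 3 has {t,u,v,w,z}; column 1 has {t,w,y,z}, so it must be x.
(r3,c2): row 3 has {t,u,v,w,x,z}; column 2 has {x}, so it must be y.
(r4,c1): row 4 has {t,v,w,x,y,z}; column 1 has {t,w,x,y,z}, so it must be u.
(r6,c4): row 6 has {u,w,x,y,z}; column 4 has {u,v,x,y,z}, so it must be t.
(r7,c1): row 7 has {t,u,w}; column 1 has {t,u,w,x,y,z}, so it must be v.
(r7,c2): row 7 has {t,u,v,w}; column 2 has {x,y}, so it must be z.
(r7,c5): row 7 has {t,u,v,w,z}; column 5 has {t,u,v,w,y,z}, so it must be x.
(r7,c6): row 7 has {t,u,v,w,x,z}; column 6 has {t,u,v,w,x,z}, so it must be y.
(r1,c2): row 1 has {t,u,v,x,y,z}; column 2 has {x,y,z}, so it must be w.
(r2,c2): row 2 has {t,v,w,x,y,z}; column 2 has {w,x,y,z}, so it must be u.
(r5,c2): row 5 has {u,v,x,y,z}; column 2 has {u,w,x,y,z}, so it must be t.
(r5,c4): row 5 has {t,u,v,x,y,z}; column 4 has {t,u,v,x,y,z}, so it must be w.
(r6,c2): row 6 has {t,u,w,x,y,z}; column 2 has {t,u,w,x,y,z}, so it must be v.

t w u x v z y / w u v z y x t / x y w v t u z / u x z y w t v / y t x w z v u / z v y t u w x / v z t u x y w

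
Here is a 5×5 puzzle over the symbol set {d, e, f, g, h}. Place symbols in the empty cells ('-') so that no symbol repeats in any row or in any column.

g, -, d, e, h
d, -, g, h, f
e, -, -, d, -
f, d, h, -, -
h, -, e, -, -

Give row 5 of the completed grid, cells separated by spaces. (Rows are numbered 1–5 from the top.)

h g e f d

(r1,c2): row 1 has {d,e,g,h}; column 2 has {d}, so it must be f.
(r2,c2): row 2 has {d,f,g,h}; column 2 has {d,f}, so it must be e.
(r3,c3): row 3 has {d,e}; column 3 has {d,e,g,h}, so it must be f.
(r3,c5): row 3 has {d,e,f}; column 5 has {f,h}, so it must be g.
(r4,c4): row 4 has {d,f,h}; column 4 has {d,e,h}, so it must be g.
(r4,c5): row 4 has {d,f,g,h}; column 5 has {f,g,h}, so it must be e.
(r5,c2): row 5 has {e,h}; column 2 has {d,e,f}, so it must be g.
(r5,c4): row 5 has {e,g,h}; column 4 has {d,e,g,h}, so it must be f.
(r5,c5): row 5 has {e,f,g,h}; column 5 has {e,f,g,h}, so it must be d.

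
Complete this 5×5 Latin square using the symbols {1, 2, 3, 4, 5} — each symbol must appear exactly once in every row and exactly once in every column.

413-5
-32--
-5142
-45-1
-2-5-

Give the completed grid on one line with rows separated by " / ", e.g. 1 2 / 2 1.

4 1 3 2 5 / 5 3 2 1 4 / 3 5 1 4 2 / 2 4 5 3 1 / 1 2 4 5 3

At row 1, column 4: row 1 has {1,3,4,5}; column 4 has {4,5}; that leaves 2.
At row 2, column 4: row 2 has {2,3}; column 4 has {2,4,5}; that leaves 1.
At row 2, column 5: row 2 has {1,2,3}; column 5 has {1,2,5}; that leaves 4.
At row 3, column 1: row 3 has {1,2,4,5}; column 1 has {4}; that leaves 3.
At row 4, column 1: row 4 has {1,4,5}; column 1 has {3,4}; that leaves 2.
At row 4, column 4: row 4 has {1,2,4,5}; column 4 has {1,2,4,5}; that leaves 3.
At row 5, column 1: row 5 has {2,5}; column 1 has {2,3,4}; that leaves 1.
At row 5, column 3: row 5 has {1,2,5}; column 3 has {1,2,3,5}; that leaves 4.
At row 5, column 5: row 5 has {1,2,4,5}; column 5 has {1,2,4,5}; that leaves 3.
At row 2, column 1: row 2 has {1,2,3,4}; column 1 has {1,2,3,4}; that leaves 5.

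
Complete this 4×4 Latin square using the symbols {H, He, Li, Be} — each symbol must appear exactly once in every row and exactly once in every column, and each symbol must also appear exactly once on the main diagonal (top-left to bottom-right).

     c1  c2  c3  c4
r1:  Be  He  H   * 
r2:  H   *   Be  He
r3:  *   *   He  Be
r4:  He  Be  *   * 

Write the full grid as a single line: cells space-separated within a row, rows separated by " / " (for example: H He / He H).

Be He H Li / H Li Be He / Li H He Be / He Be Li H

(r1,c4) = Li
(r2,c2) = Li
(r3,c1) = Li
(r3,c2) = H
(r4,c3) = Li
(r4,c4) = H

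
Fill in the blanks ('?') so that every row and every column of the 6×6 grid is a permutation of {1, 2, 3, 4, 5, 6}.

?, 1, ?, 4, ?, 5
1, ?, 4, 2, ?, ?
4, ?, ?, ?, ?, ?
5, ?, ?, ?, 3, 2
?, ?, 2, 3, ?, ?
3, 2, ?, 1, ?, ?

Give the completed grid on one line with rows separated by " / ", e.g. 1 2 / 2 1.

2 1 3 4 6 5 / 1 6 4 2 5 3 / 4 3 6 5 2 1 / 5 4 1 6 3 2 / 6 5 2 3 1 4 / 3 2 5 1 4 6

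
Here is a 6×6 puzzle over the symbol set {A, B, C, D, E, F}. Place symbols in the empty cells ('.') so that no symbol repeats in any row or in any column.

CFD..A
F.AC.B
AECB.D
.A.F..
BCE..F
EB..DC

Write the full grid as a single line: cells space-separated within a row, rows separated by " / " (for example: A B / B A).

At row 1, column 4: row 1 has {A,C,D,F}; column 4 has {B,C,F}; that leaves E.
At row 1, column 5: row 1 has {A,C,D,E,F}; column 5 has {D}; that leaves B.
At row 2, column 2: row 2 has {A,B,C,F}; column 2 has {A,B,C,E,F}; that leaves D.
At row 2, column 5: row 2 has {A,B,C,D,F}; column 5 has {B,D}; that leaves E.
At row 3, column 5: row 3 has {A,B,C,D,E}; column 5 has {B,D,E}; that leaves F.
At row 4, column 1: row 4 has {A,F}; column 1 has {A,B,C,E,F}; that leaves D.
At row 4, column 3: row 4 has {A,D,F}; column 3 has {A,C,D,E}; that leaves B.
At row 4, column 5: row 4 has {A,B,D,F}; column 5 has {B,D,E,F}; that leaves C.
At row 4, column 6: row 4 has {A,B,C,D,F}; column 6 has {A,B,C,D,F}; that leaves E.
At row 5, column 5: row 5 has {B,C,E,F}; column 5 has {B,C,D,E,F}; that leaves A.
At row 6, column 3: row 6 has {B,C,D,E}; column 3 has {A,B,C,D,E}; that leaves F.
At row 6, column 4: row 6 has {B,C,D,E,F}; column 4 has {B,C,E,F}; that leaves A.
At row 5, column 4: row 5 has {A,B,C,E,F}; column 4 has {A,B,C,E,F}; that leaves D.

C F D E B A / F D A C E B / A E C B F D / D A B F C E / B C E D A F / E B F A D C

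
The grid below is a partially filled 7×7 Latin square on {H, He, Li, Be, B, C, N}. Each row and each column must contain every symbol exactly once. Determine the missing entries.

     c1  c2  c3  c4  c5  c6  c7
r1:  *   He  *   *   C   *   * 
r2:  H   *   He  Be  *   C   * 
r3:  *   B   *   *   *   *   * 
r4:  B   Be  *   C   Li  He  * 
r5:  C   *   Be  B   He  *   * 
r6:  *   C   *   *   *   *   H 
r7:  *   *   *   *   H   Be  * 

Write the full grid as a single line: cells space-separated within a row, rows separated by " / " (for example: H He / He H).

N He Li H C B Be / H Li He Be N C B / Li B C N Be H He / B Be H C Li He N / C H Be B He N Li / Be C N He B Li H / He N B Li H Be C

(r4,c7) = N
(r5,c7) = Li
(r2,c7) = B
(r4,c3) = H
(r1,c7) = Be
(r2,c5) = N
(r3,c5) = Be
(r6,c5) = B
(r2,c2) = Li
(r7,c2) = N
(r5,c2) = H
(r5,c6) = N
(r6,c6) = Li
(r3,c6) = H
(r6,c3) = N
(r6,c4) = He
(r7,c4) = Li
(r1,c6) = B
(r3,c4) = N
(r6,c1) = Be
(r7,c1) = He
(r7,c7) = C
(r1,c3) = Li
(r1,c4) = H
(r3,c1) = Li
(r3,c3) = C
(r3,c7) = He
(r7,c3) = B
(r1,c1) = N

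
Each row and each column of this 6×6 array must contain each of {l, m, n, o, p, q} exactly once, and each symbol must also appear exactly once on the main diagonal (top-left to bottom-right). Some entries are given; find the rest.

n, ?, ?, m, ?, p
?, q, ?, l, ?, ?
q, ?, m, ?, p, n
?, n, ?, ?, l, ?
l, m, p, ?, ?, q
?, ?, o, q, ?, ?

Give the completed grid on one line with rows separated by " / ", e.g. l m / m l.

n o l m q p / p q n l m o / q l m o p n / o n q p l m / l m p n o q / m p o q n l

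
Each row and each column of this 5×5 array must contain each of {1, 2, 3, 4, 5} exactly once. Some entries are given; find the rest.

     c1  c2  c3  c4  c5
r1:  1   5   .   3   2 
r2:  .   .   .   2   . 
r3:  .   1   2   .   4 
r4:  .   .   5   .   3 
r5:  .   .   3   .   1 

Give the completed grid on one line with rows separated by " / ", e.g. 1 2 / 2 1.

(r1,c3) = 4
(r2,c3) = 1
(r2,c5) = 5
(r3,c4) = 5
(r5,c4) = 4
(r3,c1) = 3
(r4,c4) = 1
(r5,c2) = 2
(r2,c1) = 4
(r2,c2) = 3
(r4,c1) = 2
(r4,c2) = 4
(r5,c1) = 5

1 5 4 3 2 / 4 3 1 2 5 / 3 1 2 5 4 / 2 4 5 1 3 / 5 2 3 4 1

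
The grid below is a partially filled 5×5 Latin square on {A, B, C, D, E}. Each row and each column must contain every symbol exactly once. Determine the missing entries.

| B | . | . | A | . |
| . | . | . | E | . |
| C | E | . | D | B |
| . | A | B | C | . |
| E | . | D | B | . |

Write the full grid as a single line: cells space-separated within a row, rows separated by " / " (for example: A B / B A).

At row 3, column 3: row 3 has {B,C,D,E}; column 3 has {B,D}; that leaves A.
At row 4, column 1: row 4 has {A,B,C}; column 1 has {B,C,E}; that leaves D.
At row 4, column 5: row 4 has {A,B,C,D}; column 5 has {B}; that leaves E.
At row 5, column 2: row 5 has {B,D,E}; column 2 has {A,E}; that leaves C.
At row 5, column 5: row 5 has {B,C,D,E}; column 5 has {B,E}; that leaves A.
At row 1, column 2: row 1 has {A,B}; column 2 has {A,C,E}; that leaves D.
At row 1, column 5: row 1 has {A,B,D}; column 5 has {A,B,E}; that leaves C.
At row 2, column 1: row 2 has {E}; column 1 has {B,C,D,E}; that leaves A.
At row 2, column 2: row 2 has {A,E}; column 2 has {A,C,D,E}; that leaves B.
At row 2, column 3: row 2 has {A,B,E}; column 3 has {A,B,D}; that leaves C.
At row 2, column 5: row 2 has {A,B,C,E}; column 5 has {A,B,C,E}; that leaves D.
At row 1, column 3: row 1 has {A,B,C,D}; column 3 has {A,B,C,D}; that leaves E.

B D E A C / A B C E D / C E A D B / D A B C E / E C D B A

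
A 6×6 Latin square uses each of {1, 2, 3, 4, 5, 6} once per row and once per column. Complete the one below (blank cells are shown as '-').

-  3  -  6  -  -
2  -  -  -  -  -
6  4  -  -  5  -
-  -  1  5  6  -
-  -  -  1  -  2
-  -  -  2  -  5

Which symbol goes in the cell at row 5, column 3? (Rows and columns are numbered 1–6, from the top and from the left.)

(r3,c4) = 3
(r3,c6) = 1
(r4,c2) = 2
(r1,c6) = 4
(r2,c4) = 4
(r3,c3) = 2
(r4,c6) = 3
(r1,c3) = 5
(r2,c6) = 6
(r4,c1) = 4
(r1,c1) = 1
(r1,c5) = 2
(r2,c3) = 3
(r2,c5) = 1
(r6,c1) = 3
(r6,c5) = 4
(r2,c2) = 5
(r5,c1) = 5
(r5,c2) = 6
(r5,c3) = 4

4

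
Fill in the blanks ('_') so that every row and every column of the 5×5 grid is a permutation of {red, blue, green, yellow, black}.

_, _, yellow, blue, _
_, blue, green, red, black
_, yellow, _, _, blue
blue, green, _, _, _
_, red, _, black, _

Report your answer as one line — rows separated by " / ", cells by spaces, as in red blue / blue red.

red black yellow blue green / yellow blue green red black / black yellow red green blue / blue green black yellow red / green red blue black yellow

row 1 has {blue,yellow}; column 2 has {red,blue,green,yellow} — only black is left for (r1,c2).
row 2 has {red,blue,green,black}; column 1 has {blue} — only yellow is left for (r2,c1).
row 3 has {blue,yellow}; column 4 has {red,blue,black} — only green is left for (r3,c4).
row 4 has {blue,green}; column 4 has {red,blue,green,black} — only yellow is left for (r4,c4).
row 4 has {blue,green,yellow}; column 5 has {blue,black} — only red is left for (r4,c5).
row 5 has {red,black}; column 1 has {blue,yellow} — only green is left for (r5,c1).
row 5 has {red,green,black}; column 3 has {green,yellow} — only blue is left for (r5,c3).
row 5 has {red,blue,green,black}; column 5 has {red,blue,black} — only yellow is left for (r5,c5).
row 1 has {blue,yellow,black}; column 1 has {blue,green,yellow} — only red is left for (r1,c1).
row 1 has {red,blue,yellow,black}; column 5 has {red,blue,yellow,black} — only green is left for (r1,c5).
row 3 has {blue,green,yellow}; column 1 has {red,blue,green,yellow} — only black is left for (r3,c1).
row 3 has {blue,green,yellow,black}; column 3 has {blue,green,yellow} — only red is left for (r3,c3).
row 4 has {red,blue,green,yellow}; column 3 has {red,blue,green,yellow} — only black is left for (r4,c3).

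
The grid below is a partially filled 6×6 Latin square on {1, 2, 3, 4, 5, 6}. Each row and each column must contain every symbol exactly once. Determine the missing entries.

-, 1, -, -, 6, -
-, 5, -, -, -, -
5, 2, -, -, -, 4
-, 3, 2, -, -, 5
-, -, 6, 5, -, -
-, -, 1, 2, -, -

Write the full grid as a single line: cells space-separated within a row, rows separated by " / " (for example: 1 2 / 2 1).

3 1 5 4 6 2 / 1 5 4 3 2 6 / 5 2 3 6 1 4 / 6 3 2 1 4 5 / 2 4 6 5 3 1 / 4 6 1 2 5 3

row 3 has {2,4,5}; column 3 has {1,2,6} — only 3 is left for (r3,c3).
row 3 has {2,3,4,5}; column 5 has {6} — only 1 is left for (r3,c5).
row 4 has {2,3,5}; column 5 has {1,6} — only 4 is left for (r4,c5).
row 5 has {5,6}; column 2 has {1,2,3,5} — only 4 is left for (r5,c2).
row 6 has {1,2}; column 2 has {1,2,3,4,5} — only 6 is left for (r6,c2).
row 6 has {1,2,6}; column 6 has {4,5} — only 3 is left for (r6,c6).
row 1 has {1,6}; column 6 has {3,4,5} — only 2 is left for (r1,c6).
row 2 has {5}; column 3 has {1,2,3,6} — only 4 is left for (r2,c3).
row 3 has {1,2,3,4,5}; column 4 has {2,5} — only 6 is left for (r3,c4).
row 4 has {2,3,4,5}; column 4 has {2,5,6} — only 1 is left for (r4,c4).
row 5 has {4,5,6}; column 6 has {2,3,4,5} — only 1 is left for (r5,c6).
row 6 has {1,2,3,6}; column 1 has {5} — only 4 is left for (r6,c1).
row 6 has {1,2,3,4,6}; column 5 has {1,4,6} — only 5 is left for (r6,c5).
row 1 has {1,2,6}; column 1 has {4,5} — only 3 is left for (r1,c1).
row 1 has {1,2,3,6}; column 3 has {1,2,3,4,6} — only 5 is left for (r1,c3).
row 1 has {1,2,3,5,6}; column 4 has {1,2,5,6} — only 4 is left for (r1,c4).
row 2 has {4,5}; column 4 has {1,2,4,5,6} — only 3 is left for (r2,c4).
row 2 has {3,4,5}; column 5 has {1,4,5,6} — only 2 is left for (r2,c5).
row 2 has {2,3,4,5}; column 6 has {1,2,3,4,5} — only 6 is left for (r2,c6).
row 4 has {1,2,3,4,5}; column 1 has {3,4,5} — only 6 is left for (r4,c1).
row 5 has {1,4,5,6}; column 1 has {3,4,5,6} — only 2 is left for (r5,c1).
row 5 has {1,2,4,5,6}; column 5 has {1,2,4,5,6} — only 3 is left for (r5,c5).
row 2 has {2,3,4,5,6}; column 1 has {2,3,4,5,6} — only 1 is left for (r2,c1).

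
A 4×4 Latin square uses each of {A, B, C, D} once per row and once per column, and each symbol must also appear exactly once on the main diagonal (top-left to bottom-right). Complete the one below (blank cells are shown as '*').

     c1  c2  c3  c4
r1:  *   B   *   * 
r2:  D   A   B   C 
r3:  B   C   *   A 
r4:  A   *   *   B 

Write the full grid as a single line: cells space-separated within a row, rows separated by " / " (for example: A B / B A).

C B A D / D A B C / B C D A / A D C B

At row 1, column 1: row 1 has {B}; column 1 has {A,B,D}; the diagonal has {A,B}; that leaves C.
At row 1, column 4: row 1 has {B,C}; column 4 has {A,B,C}; that leaves D.
At row 3, column 3: row 3 has {A,B,C}; column 3 has {B}; the diagonal has {A,B,C}; that leaves D.
At row 4, column 2: row 4 has {A,B}; column 2 has {A,B,C}; that leaves D.
At row 4, column 3: row 4 has {A,B,D}; column 3 has {B,D}; that leaves C.
At row 1, column 3: row 1 has {B,C,D}; column 3 has {B,C,D}; that leaves A.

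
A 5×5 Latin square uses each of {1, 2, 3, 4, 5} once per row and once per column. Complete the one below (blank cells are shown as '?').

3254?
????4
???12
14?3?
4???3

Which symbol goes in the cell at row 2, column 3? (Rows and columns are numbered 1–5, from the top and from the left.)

3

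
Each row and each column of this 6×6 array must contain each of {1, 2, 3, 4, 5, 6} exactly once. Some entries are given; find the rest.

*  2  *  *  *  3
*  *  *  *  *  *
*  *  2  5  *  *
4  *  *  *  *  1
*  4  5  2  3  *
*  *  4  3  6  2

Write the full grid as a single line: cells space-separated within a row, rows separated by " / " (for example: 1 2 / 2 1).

6 2 1 4 5 3 / 2 3 6 1 4 5 / 3 6 2 5 1 4 / 4 5 3 6 2 1 / 1 4 5 2 3 6 / 5 1 4 3 6 2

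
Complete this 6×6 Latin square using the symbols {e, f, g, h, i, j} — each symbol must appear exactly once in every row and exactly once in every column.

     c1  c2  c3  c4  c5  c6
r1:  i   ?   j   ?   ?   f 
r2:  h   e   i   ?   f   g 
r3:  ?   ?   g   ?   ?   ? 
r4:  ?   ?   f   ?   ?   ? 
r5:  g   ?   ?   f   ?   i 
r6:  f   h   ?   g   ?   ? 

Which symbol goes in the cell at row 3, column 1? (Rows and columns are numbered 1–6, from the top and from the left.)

e

At row 1, column 2: row 1 has {f,i,j}; column 2 has {e,h}; that leaves g.
At row 2, column 4: row 2 has {e,f,g,h,i}; column 4 has {f,g}; that leaves j.
At row 5, column 2: row 5 has {f,g,i}; column 2 has {e,g,h}; that leaves j.
At row 6, column 3: row 6 has {f,g,h}; column 3 has {f,g,i,j}; that leaves e.
At row 6, column 6: row 6 has {e,f,g,h}; column 6 has {f,g,i}; that leaves j.
At row 4, column 2: row 4 has {f}; column 2 has {e,g,h,j}; that leaves i.
At row 5, column 3: row 5 has {f,g,i,j}; column 3 has {e,f,g,i,j}; that leaves h.
At row 5, column 5: row 5 has {f,g,h,i,j}; column 5 has {f}; that leaves e.
At row 6, column 5: row 6 has {e,f,g,h,j}; column 5 has {e,f}; that leaves i.
At row 1, column 5: row 1 has {f,g,i,j}; column 5 has {e,f,i}; that leaves h.
At row 3, column 2: row 3 has {g}; column 2 has {e,g,h,i,j}; that leaves f.
At row 3, column 5: row 3 has {f,g}; column 5 has {e,f,h,i}; that leaves j.
At row 4, column 5: row 4 has {f,i}; column 5 has {e,f,h,i,j}; that leaves g.
At row 1, column 4: row 1 has {f,g,h,i,j}; column 4 has {f,g,j}; that leaves e.
At row 3, column 1: row 3 has {f,g,j}; column 1 has {f,g,h,i}; that leaves e.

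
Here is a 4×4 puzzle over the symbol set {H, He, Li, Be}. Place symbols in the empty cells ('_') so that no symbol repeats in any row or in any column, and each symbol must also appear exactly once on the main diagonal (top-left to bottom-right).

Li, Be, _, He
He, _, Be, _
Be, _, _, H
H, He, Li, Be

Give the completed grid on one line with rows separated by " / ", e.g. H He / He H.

Li Be H He / He H Be Li / Be Li He H / H He Li Be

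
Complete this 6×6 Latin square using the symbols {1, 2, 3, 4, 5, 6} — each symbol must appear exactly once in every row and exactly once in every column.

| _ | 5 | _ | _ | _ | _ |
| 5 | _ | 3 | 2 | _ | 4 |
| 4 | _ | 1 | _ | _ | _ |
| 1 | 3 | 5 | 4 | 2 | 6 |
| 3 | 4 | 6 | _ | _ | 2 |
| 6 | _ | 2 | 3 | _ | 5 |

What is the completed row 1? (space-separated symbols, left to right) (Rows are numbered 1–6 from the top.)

2 5 4 6 3 1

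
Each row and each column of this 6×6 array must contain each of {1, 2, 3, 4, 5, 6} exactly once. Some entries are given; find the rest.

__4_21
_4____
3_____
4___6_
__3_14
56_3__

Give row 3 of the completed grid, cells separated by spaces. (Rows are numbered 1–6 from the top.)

(r1,c1) = 6
(r1,c4) = 5
(r5,c1) = 2
(r5,c2) = 5
(r5,c4) = 6
(r6,c5) = 4
(r6,c6) = 2
(r1,c2) = 3
(r2,c1) = 1
(r2,c4) = 2
(r3,c5) = 5
(r3,c6) = 6
(r4,c4) = 1
(r6,c3) = 1
(r2,c5) = 3
(r2,c6) = 5
(r3,c3) = 2
(r3,c4) = 4
(r4,c2) = 2
(r4,c3) = 5
(r4,c6) = 3
(r2,c3) = 6
(r3,c2) = 1

3 1 2 4 5 6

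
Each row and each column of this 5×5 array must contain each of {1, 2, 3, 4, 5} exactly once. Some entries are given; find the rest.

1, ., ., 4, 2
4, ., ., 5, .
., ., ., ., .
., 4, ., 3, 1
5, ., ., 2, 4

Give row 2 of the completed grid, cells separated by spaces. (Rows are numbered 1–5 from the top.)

4 1 2 5 3

(r2,c5) = 3
(r3,c4) = 1
(r3,c5) = 5
(r4,c1) = 2
(r4,c3) = 5
(r1,c3) = 3
(r3,c1) = 3
(r3,c2) = 2
(r3,c3) = 4
(r5,c3) = 1
(r1,c2) = 5
(r2,c2) = 1
(r2,c3) = 2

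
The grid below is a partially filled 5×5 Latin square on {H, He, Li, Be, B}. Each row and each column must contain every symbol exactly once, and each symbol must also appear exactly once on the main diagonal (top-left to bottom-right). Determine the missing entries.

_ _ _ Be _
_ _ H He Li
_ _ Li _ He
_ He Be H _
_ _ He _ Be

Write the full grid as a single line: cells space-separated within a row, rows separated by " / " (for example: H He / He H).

He Li B Be H / Be B H He Li / H Be Li B He / Li He Be H B / B H He Li Be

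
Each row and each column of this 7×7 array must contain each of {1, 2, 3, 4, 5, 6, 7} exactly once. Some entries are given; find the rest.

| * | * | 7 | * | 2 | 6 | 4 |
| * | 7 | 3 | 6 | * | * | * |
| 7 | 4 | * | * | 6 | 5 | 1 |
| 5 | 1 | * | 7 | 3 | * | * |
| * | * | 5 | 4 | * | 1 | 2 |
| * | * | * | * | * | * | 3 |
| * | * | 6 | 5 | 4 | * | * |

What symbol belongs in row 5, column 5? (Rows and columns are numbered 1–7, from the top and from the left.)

7

Cell (r2,c7): row 2 has {3,6,7}; column 7 has {1,2,3,4} → 5.
Cell (r3,c3): row 3 has {1,4,5,6,7}; column 3 has {3,5,6,7} → 2.
Cell (r3,c4): row 3 has {1,2,4,5,6,7}; column 4 has {4,5,6,7} → 3.
Cell (r4,c3): row 4 has {1,3,5,7}; column 3 has {2,3,5,6,7} → 4.
Cell (r4,c6): row 4 has {1,3,4,5,7}; column 6 has {1,5,6} → 2.
Cell (r4,c7): row 4 has {1,2,3,4,5,7}; column 7 has {1,2,3,4,5} → 6.
Cell (r5,c5): row 5 has {1,2,4,5}; column 5 has {2,3,4,6} → 7.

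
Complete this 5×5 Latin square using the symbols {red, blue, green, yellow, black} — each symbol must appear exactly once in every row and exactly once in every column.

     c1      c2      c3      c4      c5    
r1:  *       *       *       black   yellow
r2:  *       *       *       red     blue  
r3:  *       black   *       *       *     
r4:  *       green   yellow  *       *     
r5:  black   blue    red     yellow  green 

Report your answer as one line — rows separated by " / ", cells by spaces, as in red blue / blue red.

blue red green black yellow / green yellow black red blue / yellow black blue green red / red green yellow blue black / black blue red yellow green

(r1,c2): row 1 has {yellow,black}; column 2 has {blue,green,black}, so it must be red.
(r2,c2): row 2 has {red,blue}; column 2 has {red,blue,green,black}, so it must be yellow.
(r3,c5): row 3 has {black}; column 5 has {blue,green,yellow}, so it must be red.
(r4,c4): row 4 has {green,yellow}; column 4 has {red,yellow,black}, so it must be blue.
(r4,c5): row 4 has {blue,green,yellow}; column 5 has {red,blue,green,yellow}, so it must be black.
(r2,c1): row 2 has {red,blue,yellow}; column 1 has {black}, so it must be green.
(r2,c3): row 2 has {red,blue,green,yellow}; column 3 has {red,yellow}, so it must be black.
(r3,c4): row 3 has {red,black}; column 4 has {red,blue,yellow,black}, so it must be green.
(r4,c1): row 4 has {blue,green,yellow,black}; column 1 has {green,black}, so it must be red.
(r1,c1): row 1 has {red,yellow,black}; column 1 has {red,green,black}, so it must be blue.
(r1,c3): row 1 has {red,blue,yellow,black}; column 3 has {red,yellow,black}, so it must be green.
(r3,c1): row 3 has {red,green,black}; column 1 has {red,blue,green,black}, so it must be yellow.
(r3,c3): row 3 has {red,green,yellow,black}; column 3 has {red,green,yellow,black}, so it must be blue.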